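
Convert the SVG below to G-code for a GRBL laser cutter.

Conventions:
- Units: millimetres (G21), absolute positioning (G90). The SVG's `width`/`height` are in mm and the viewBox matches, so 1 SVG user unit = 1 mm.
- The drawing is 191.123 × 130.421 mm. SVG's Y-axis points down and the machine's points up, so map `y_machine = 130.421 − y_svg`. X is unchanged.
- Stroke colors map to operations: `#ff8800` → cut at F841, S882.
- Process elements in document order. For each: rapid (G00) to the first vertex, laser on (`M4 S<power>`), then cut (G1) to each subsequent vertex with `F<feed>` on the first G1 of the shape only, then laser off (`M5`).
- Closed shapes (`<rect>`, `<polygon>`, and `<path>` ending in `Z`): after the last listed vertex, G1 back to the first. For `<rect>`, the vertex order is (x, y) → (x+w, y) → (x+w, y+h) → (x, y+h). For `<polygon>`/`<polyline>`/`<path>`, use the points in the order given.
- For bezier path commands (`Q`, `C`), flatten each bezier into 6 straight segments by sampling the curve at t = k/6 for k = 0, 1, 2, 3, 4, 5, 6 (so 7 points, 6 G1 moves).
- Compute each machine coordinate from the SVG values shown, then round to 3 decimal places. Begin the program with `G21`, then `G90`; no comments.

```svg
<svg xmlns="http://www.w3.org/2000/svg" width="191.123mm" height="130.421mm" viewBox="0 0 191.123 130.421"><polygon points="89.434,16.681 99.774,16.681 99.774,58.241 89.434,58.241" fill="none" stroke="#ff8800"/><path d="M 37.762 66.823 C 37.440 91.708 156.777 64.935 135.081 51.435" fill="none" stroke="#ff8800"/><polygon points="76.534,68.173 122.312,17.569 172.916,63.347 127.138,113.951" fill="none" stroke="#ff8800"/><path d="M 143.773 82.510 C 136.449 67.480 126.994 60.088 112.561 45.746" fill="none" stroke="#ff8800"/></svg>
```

Since the viewBox matches the mm dimensions, user units are millimetres directly. The only transform is the Y-flip y_m = 130.421 − y_svg.

Shape 1 is a rectangle drawn with `<polygon>`. Its stroke #ff8800 means cut at S882, F841. After flipping Y the toolpath is (89.434,113.740) → (99.774,113.740) → (99.774,72.180) → (89.434,72.180) → (89.434,113.740), returning to the start.

Shape 2 is a cubic bezier drawn with `<path>`. Its stroke #ff8800 means cut at S882, F841. After flipping Y the toolpath is (37.762,63.598) → (46.366,55.160) → (67.671,53.527) → (94.437,56.898) → (119.421,63.467) → (135.383,71.431) → (135.081,78.986).

Shape 3 is a regular polygon drawn with `<polygon>`. Its stroke #ff8800 means cut at S882, F841. After flipping Y the toolpath is (76.534,62.248) → (122.312,112.852) → (172.916,67.074) → (127.138,16.470) → (76.534,62.248), returning to the start.

Shape 4 is a cubic bezier drawn with `<path>`. Its stroke #ff8800 means cut at S882, F841. After flipping Y the toolpath is (143.773,47.911) → (139.920,54.857) → (135.633,60.935) → (130.833,66.551) → (125.440,72.109) → (119.376,78.016) → (112.561,84.675).

G21
G90
G00 X89.434 Y113.740
M4 S882
G1 X99.774 Y113.740 F841
G1 X99.774 Y72.180
G1 X89.434 Y72.180
G1 X89.434 Y113.740
M5
G00 X37.762 Y63.598
M4 S882
G1 X46.366 Y55.160 F841
G1 X67.671 Y53.527
G1 X94.437 Y56.898
G1 X119.421 Y63.467
G1 X135.383 Y71.431
G1 X135.081 Y78.986
M5
G00 X76.534 Y62.248
M4 S882
G1 X122.312 Y112.852 F841
G1 X172.916 Y67.074
G1 X127.138 Y16.470
G1 X76.534 Y62.248
M5
G00 X143.773 Y47.911
M4 S882
G1 X139.920 Y54.857 F841
G1 X135.633 Y60.935
G1 X130.833 Y66.551
G1 X125.440 Y72.109
G1 X119.376 Y78.016
G1 X112.561 Y84.675
M5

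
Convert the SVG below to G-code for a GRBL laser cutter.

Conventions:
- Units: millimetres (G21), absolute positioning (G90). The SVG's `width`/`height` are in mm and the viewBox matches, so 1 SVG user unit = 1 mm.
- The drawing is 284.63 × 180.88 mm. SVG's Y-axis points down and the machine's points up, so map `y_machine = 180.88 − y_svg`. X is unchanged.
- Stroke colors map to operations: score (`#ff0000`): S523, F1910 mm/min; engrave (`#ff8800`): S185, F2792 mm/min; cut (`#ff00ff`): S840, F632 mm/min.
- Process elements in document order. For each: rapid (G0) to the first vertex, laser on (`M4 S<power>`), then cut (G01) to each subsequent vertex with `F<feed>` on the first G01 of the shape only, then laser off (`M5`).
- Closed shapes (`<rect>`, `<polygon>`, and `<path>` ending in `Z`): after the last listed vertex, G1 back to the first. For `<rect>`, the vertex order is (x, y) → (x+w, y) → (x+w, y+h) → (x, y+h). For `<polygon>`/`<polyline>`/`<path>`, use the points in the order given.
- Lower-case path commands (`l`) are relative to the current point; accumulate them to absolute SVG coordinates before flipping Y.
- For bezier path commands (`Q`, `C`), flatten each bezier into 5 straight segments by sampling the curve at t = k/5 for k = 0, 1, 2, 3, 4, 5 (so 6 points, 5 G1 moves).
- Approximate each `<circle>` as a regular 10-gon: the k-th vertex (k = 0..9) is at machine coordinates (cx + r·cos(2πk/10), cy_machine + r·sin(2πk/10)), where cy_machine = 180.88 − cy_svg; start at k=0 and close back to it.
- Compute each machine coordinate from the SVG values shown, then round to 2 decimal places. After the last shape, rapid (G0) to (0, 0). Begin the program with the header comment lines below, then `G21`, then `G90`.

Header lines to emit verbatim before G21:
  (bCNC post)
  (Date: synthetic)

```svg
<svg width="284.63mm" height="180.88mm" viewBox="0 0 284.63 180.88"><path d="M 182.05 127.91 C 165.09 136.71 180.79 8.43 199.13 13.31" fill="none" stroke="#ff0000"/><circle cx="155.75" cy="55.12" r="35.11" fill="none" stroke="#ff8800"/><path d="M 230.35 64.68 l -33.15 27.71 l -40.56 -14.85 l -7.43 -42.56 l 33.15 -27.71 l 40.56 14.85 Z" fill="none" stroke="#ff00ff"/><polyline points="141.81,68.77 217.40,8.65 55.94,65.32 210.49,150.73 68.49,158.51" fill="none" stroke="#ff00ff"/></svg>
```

1 u = 1 mm; y_m = 180.88 − y.

[1] `<path>` cubic bezier, #ff0000→score S523 F1910: (182.05,52.97) → (175.55,61.98) → (175.45,90.91) → (180.31,126.80) → (188.68,156.68) → (199.13,167.57)

[2] `<circle>` circle, #ff8800→engrave S185 F2792: (190.86,125.76) → (184.15,146.40) → (166.60,159.15) → (144.90,159.15) → (127.35,146.40) → (120.64,125.76) → (127.35,105.12) → (144.90,92.37) → (166.60,92.37) → (184.15,105.12) → (190.86,125.76) (closed)

[3] `<path>` regular polygon, #ff00ff→cut S840 F632: (230.35,116.20) → (197.20,88.49) → (156.64,103.34) → (149.21,145.90) → (182.36,173.61) → (222.92,158.76) → (230.35,116.20) (closed)

[4] `<polyline>` open polyline, #ff00ff→cut S840 F632: (141.81,112.11) → (217.40,172.23) → (55.94,115.56) → (210.49,30.15) → (68.49,22.37)

(bCNC post)
(Date: synthetic)
G21
G90
G0 X182.05 Y52.97
M4 S523
G01 X175.55 Y61.98 F1910
G01 X175.45 Y90.91
G01 X180.31 Y126.80
G01 X188.68 Y156.68
G01 X199.13 Y167.57
M5
G0 X190.86 Y125.76
M4 S185
G01 X184.15 Y146.40 F2792
G01 X166.60 Y159.15
G01 X144.90 Y159.15
G01 X127.35 Y146.40
G01 X120.64 Y125.76
G01 X127.35 Y105.12
G01 X144.90 Y92.37
G01 X166.60 Y92.37
G01 X184.15 Y105.12
G01 X190.86 Y125.76
M5
G0 X230.35 Y116.20
M4 S840
G01 X197.20 Y88.49 F632
G01 X156.64 Y103.34
G01 X149.21 Y145.90
G01 X182.36 Y173.61
G01 X222.92 Y158.76
G01 X230.35 Y116.20
M5
G0 X141.81 Y112.11
M4 S840
G01 X217.40 Y172.23 F632
G01 X55.94 Y115.56
G01 X210.49 Y30.15
G01 X68.49 Y22.37
M5
G0 X0.00 Y0.00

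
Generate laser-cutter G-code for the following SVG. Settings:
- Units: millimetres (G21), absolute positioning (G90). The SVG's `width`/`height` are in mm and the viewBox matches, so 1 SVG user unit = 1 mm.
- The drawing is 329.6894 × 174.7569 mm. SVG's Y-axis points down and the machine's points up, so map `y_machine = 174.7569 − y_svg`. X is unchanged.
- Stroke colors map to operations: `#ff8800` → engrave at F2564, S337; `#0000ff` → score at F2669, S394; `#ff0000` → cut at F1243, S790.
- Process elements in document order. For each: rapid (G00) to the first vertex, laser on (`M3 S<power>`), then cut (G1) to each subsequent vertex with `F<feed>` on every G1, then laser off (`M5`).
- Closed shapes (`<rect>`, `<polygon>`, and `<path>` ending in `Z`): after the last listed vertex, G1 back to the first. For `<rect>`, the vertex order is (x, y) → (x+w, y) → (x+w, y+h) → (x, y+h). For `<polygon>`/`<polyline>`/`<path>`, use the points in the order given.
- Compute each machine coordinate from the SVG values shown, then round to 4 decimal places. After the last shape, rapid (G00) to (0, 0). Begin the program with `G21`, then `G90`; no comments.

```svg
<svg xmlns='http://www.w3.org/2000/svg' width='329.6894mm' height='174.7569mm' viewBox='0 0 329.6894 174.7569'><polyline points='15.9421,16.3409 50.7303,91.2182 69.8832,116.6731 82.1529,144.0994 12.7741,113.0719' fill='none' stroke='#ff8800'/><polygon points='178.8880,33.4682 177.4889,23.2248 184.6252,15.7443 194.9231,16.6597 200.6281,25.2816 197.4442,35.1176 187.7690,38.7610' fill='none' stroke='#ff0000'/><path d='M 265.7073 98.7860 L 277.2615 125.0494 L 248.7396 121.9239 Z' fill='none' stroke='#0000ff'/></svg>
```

1 u = 1 mm; y_m = 174.7569 − y.

[1] `<polyline>` open polyline, #ff8800→engrave S337 F2564: (15.9421,158.4160) → (50.7303,83.5387) → (69.8832,58.0838) → (82.1529,30.6575) → (12.7741,61.6850)

[2] `<polygon>` regular polygon, #ff0000→cut S790 F1243: (178.8880,141.2887) → (177.4889,151.5321) → (184.6252,159.0126) → (194.9231,158.0972) → (200.6281,149.4753) → (197.4442,139.6393) → (187.7690,135.9959) → (178.8880,141.2887) (closed)

[3] `<path>` regular polygon, #0000ff→score S394 F2669: (265.7073,75.9709) → (277.2615,49.7075) → (248.7396,52.8330) → (265.7073,75.9709) (closed)

G21
G90
G00 X15.9421 Y158.4160
M3 S337
G1 X50.7303 Y83.5387 F2564
G1 X69.8832 Y58.0838 F2564
G1 X82.1529 Y30.6575 F2564
G1 X12.7741 Y61.6850 F2564
M5
G00 X178.8880 Y141.2887
M3 S790
G1 X177.4889 Y151.5321 F1243
G1 X184.6252 Y159.0126 F1243
G1 X194.9231 Y158.0972 F1243
G1 X200.6281 Y149.4753 F1243
G1 X197.4442 Y139.6393 F1243
G1 X187.7690 Y135.9959 F1243
G1 X178.8880 Y141.2887 F1243
M5
G00 X265.7073 Y75.9709
M3 S394
G1 X277.2615 Y49.7075 F2669
G1 X248.7396 Y52.8330 F2669
G1 X265.7073 Y75.9709 F2669
M5
G00 X0.0000 Y0.0000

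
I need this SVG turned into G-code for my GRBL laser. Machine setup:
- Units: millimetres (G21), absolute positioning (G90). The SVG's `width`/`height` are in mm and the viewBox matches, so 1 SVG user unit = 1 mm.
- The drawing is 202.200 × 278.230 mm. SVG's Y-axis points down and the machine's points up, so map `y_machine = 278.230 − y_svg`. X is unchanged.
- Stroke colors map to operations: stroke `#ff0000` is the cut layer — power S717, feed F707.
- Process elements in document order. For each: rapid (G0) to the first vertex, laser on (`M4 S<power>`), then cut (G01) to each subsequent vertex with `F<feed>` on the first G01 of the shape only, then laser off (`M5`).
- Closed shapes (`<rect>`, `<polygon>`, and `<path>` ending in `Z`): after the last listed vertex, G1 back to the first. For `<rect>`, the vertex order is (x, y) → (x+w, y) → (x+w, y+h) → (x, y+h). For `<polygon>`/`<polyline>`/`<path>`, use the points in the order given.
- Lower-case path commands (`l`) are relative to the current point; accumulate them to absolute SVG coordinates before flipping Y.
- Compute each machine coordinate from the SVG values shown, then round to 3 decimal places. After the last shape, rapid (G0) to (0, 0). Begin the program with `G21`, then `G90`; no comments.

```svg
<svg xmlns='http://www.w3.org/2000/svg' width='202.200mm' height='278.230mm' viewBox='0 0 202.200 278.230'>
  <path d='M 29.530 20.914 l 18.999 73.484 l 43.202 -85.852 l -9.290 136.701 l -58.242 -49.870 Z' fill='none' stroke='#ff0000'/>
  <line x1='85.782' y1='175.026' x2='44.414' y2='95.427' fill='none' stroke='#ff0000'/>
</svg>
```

Since the viewBox matches the mm dimensions, user units are millimetres directly. The only transform is the Y-flip y_m = 278.230 − y_svg.

Shape 1 is a closed polygon drawn with `<path>`. Its stroke #ff0000 means cut at S717, F707. After flipping Y the toolpath is (29.530,257.316) → (48.529,183.832) → (91.731,269.684) → (82.441,132.983) → (24.199,182.853) → (29.530,257.316), returning to the start.

Shape 2 is a line segment drawn with `<line>`. Its stroke #ff0000 means cut at S717, F707. After flipping Y the toolpath is (85.782,103.204) → (44.414,182.803).

G21
G90
G0 X29.530 Y257.316
M4 S717
G01 X48.529 Y183.832 F707
G01 X91.731 Y269.684
G01 X82.441 Y132.983
G01 X24.199 Y182.853
G01 X29.530 Y257.316
M5
G0 X85.782 Y103.204
M4 S717
G01 X44.414 Y182.803 F707
M5
G0 X0.000 Y0.000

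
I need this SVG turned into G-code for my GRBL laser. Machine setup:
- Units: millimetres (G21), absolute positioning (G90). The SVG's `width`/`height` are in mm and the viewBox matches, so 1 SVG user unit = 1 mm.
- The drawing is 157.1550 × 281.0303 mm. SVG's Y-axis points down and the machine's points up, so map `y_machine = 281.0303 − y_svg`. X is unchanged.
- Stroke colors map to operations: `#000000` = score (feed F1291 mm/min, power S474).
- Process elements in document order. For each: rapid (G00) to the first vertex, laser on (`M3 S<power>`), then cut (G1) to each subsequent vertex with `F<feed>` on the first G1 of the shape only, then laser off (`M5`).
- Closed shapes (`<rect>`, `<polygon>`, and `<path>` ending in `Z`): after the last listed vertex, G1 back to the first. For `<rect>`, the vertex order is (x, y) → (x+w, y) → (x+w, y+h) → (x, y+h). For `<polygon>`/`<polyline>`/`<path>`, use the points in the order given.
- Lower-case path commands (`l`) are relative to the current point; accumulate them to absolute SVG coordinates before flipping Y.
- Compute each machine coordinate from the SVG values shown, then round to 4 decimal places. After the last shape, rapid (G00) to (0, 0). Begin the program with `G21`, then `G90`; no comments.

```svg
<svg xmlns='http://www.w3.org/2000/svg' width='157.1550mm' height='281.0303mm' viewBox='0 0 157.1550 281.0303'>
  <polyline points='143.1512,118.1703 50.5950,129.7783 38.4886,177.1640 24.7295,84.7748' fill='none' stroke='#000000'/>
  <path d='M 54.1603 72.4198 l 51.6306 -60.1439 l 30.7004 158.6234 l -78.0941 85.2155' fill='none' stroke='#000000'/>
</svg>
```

viewBox `0 0 157.1550 281.0303` with mm width/height → 1 unit = 1 mm. Flip: y_m = 281.0303 − y_svg.

**Shape 1** — `<polyline>` open polyline, stroke `#000000` → score (S474, F1291). Machine vertices: (143.1512,162.8600) → (50.5950,151.2520) → (38.4886,103.8663) → (24.7295,196.2555). Open path.

**Shape 2** — `<path>` open polyline, stroke `#000000` → score (S474, F1291). Machine vertices: (54.1603,208.6105) → (105.7909,268.7544) → (136.4913,110.1310) → (58.3972,24.9155). Open path.

G21
G90
G00 X143.1512 Y162.8600
M3 S474
G1 X50.5950 Y151.2520 F1291
G1 X38.4886 Y103.8663
G1 X24.7295 Y196.2555
M5
G00 X54.1603 Y208.6105
M3 S474
G1 X105.7909 Y268.7544 F1291
G1 X136.4913 Y110.1310
G1 X58.3972 Y24.9155
M5
G00 X0.0000 Y0.0000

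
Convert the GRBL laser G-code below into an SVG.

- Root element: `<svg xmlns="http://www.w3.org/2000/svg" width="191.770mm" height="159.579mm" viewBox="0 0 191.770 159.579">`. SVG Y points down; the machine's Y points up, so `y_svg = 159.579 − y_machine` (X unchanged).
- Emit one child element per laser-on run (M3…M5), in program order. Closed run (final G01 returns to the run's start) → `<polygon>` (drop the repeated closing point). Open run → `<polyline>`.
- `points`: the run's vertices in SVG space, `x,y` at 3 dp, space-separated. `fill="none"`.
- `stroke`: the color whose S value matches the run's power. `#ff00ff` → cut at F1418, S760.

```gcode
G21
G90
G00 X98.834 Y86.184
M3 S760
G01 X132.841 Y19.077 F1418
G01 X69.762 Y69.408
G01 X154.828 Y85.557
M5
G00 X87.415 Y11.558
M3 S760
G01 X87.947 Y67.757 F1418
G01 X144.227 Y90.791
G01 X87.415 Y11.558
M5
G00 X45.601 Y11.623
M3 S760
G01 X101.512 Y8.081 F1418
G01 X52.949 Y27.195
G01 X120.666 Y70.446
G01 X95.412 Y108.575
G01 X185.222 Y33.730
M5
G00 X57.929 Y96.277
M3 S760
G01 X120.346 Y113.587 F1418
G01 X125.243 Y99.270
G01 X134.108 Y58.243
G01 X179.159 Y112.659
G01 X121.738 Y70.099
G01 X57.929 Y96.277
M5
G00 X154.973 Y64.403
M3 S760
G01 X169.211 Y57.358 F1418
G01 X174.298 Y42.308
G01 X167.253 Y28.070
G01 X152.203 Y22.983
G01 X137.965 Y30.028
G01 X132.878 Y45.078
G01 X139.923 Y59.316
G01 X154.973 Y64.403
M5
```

<svg xmlns="http://www.w3.org/2000/svg" width="191.770mm" height="159.579mm" viewBox="0 0 191.770 159.579">
  <polyline points="98.834,73.395 132.841,140.502 69.762,90.171 154.828,74.022" fill="none" stroke="#ff00ff"/>
  <polygon points="87.415,148.021 87.947,91.822 144.227,68.788" fill="none" stroke="#ff00ff"/>
  <polyline points="45.601,147.956 101.512,151.498 52.949,132.384 120.666,89.133 95.412,51.004 185.222,125.849" fill="none" stroke="#ff00ff"/>
  <polygon points="57.929,63.302 120.346,45.992 125.243,60.309 134.108,101.336 179.159,46.920 121.738,89.480" fill="none" stroke="#ff00ff"/>
  <polygon points="154.973,95.176 169.211,102.221 174.298,117.271 167.253,131.509 152.203,136.596 137.965,129.551 132.878,114.501 139.923,100.263" fill="none" stroke="#ff00ff"/>
</svg>

Each laser-on run becomes one SVG element. Flip Y back into SVG space with y_svg = 159.579 − y_machine. Every run uses S760, so all elements get stroke `#ff00ff` (cut).

Run 1: The run is open, so emit a `<polyline>` with points (Y-flipped): 98.834,73.395 132.841,140.502 69.762,90.171 154.828,74.022.

Run 2: The run returns to its start, so emit a `<polygon>` with points (Y-flipped): 87.415,148.021 87.947,91.822 144.227,68.788.

Run 3: The run is open, so emit a `<polyline>` with points (Y-flipped): 45.601,147.956 101.512,151.498 52.949,132.384 120.666,89.133 95.412,51.004 185.222,125.849.

Run 4: The run returns to its start, so emit a `<polygon>` with points (Y-flipped): 57.929,63.302 120.346,45.992 125.243,60.309 134.108,101.336 179.159,46.920 121.738,89.480.

Run 5: The run returns to its start, so emit a `<polygon>` with points (Y-flipped): 154.973,95.176 169.211,102.221 174.298,117.271 167.253,131.509 152.203,136.596 137.965,129.551 132.878,114.501 139.923,100.263.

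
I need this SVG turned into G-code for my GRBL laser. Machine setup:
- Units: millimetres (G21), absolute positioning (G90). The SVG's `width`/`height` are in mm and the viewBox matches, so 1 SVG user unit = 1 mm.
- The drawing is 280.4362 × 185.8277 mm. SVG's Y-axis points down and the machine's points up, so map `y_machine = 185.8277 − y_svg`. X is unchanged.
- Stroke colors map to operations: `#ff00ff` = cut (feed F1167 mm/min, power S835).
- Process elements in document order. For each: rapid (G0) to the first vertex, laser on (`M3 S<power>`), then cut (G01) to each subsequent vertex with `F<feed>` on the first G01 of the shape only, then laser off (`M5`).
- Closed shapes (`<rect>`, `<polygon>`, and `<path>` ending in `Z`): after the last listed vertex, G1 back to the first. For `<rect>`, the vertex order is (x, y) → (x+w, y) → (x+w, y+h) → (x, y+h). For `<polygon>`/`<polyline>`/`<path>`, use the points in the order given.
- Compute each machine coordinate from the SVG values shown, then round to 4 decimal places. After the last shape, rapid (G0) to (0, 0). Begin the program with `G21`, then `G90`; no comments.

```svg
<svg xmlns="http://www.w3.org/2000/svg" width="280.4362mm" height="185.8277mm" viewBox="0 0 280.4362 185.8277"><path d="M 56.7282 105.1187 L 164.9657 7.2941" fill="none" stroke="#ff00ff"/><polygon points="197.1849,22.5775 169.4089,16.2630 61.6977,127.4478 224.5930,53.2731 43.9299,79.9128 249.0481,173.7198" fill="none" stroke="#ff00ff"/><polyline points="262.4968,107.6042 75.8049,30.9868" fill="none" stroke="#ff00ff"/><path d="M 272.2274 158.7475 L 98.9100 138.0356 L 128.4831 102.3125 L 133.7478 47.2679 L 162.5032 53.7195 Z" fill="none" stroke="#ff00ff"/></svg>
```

viewBox `0 0 280.4362 185.8277` with mm width/height → 1 unit = 1 mm. Flip: y_m = 185.8277 − y_svg.

**Shape 1** — `<path>` line segment, stroke `#ff00ff` → cut (S835, F1167). Machine vertices: (56.7282,80.7090) → (164.9657,178.5336). Open path.

**Shape 2** — `<polygon>` closed polygon, stroke `#ff00ff` → cut (S835, F1167). Machine vertices: (197.1849,163.2502) → (169.4089,169.5647) → (61.6977,58.3799) → (224.5930,132.5546) → (43.9299,105.9149) → (249.0481,12.1079) → (197.1849,163.2502). Closed: final G1 returns to the first vertex.

**Shape 3** — `<polyline>` line segment, stroke `#ff00ff` → cut (S835, F1167). Machine vertices: (262.4968,78.2235) → (75.8049,154.8409). Open path.

**Shape 4** — `<path>` closed polygon, stroke `#ff00ff` → cut (S835, F1167). Machine vertices: (272.2274,27.0802) → (98.9100,47.7921) → (128.4831,83.5152) → (133.7478,138.5598) → (162.5032,132.1082) → (272.2274,27.0802). Closed: final G1 returns to the first vertex.

G21
G90
G0 X56.7282 Y80.7090
M3 S835
G01 X164.9657 Y178.5336 F1167
M5
G0 X197.1849 Y163.2502
M3 S835
G01 X169.4089 Y169.5647 F1167
G01 X61.6977 Y58.3799
G01 X224.5930 Y132.5546
G01 X43.9299 Y105.9149
G01 X249.0481 Y12.1079
G01 X197.1849 Y163.2502
M5
G0 X262.4968 Y78.2235
M3 S835
G01 X75.8049 Y154.8409 F1167
M5
G0 X272.2274 Y27.0802
M3 S835
G01 X98.9100 Y47.7921 F1167
G01 X128.4831 Y83.5152
G01 X133.7478 Y138.5598
G01 X162.5032 Y132.1082
G01 X272.2274 Y27.0802
M5
G0 X0.0000 Y0.0000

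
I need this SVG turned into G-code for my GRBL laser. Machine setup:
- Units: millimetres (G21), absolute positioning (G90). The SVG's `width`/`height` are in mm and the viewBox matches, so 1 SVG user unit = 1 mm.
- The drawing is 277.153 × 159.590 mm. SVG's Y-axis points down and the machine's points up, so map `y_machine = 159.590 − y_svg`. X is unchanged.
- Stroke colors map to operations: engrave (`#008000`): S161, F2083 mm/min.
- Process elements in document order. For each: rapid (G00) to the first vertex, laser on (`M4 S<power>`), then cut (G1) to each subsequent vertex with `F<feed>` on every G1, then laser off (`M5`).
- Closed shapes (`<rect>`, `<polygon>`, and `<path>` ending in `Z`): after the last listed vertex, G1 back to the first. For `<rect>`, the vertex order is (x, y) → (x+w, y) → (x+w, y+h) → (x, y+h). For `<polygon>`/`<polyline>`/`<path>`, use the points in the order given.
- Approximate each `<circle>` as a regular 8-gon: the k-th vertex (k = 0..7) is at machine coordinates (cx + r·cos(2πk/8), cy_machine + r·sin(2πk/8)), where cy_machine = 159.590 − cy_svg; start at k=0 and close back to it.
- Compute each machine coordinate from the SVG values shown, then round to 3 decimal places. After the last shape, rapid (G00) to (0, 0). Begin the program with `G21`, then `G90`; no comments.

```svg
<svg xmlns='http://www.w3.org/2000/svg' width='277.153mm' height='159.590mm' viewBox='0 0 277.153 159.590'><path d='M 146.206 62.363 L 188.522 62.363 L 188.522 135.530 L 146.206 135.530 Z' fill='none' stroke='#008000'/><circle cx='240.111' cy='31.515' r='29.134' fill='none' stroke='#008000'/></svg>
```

1 u = 1 mm; y_m = 159.590 − y.

[1] `<path>` rectangle, #008000→engrave S161 F2083: (146.206,97.227) → (188.522,97.227) → (188.522,24.060) → (146.206,24.060) → (146.206,97.227) (closed)

[2] `<circle>` circle, #008000→engrave S161 F2083: (269.245,128.075) → (260.712,148.676) → (240.111,157.209) → (219.510,148.676) → (210.977,128.075) → (219.510,107.474) → (240.111,98.941) → (260.712,107.474) → (269.245,128.075) (closed)

G21
G90
G00 X146.206 Y97.227
M4 S161
G1 X188.522 Y97.227 F2083
G1 X188.522 Y24.060 F2083
G1 X146.206 Y24.060 F2083
G1 X146.206 Y97.227 F2083
M5
G00 X269.245 Y128.075
M4 S161
G1 X260.712 Y148.676 F2083
G1 X240.111 Y157.209 F2083
G1 X219.510 Y148.676 F2083
G1 X210.977 Y128.075 F2083
G1 X219.510 Y107.474 F2083
G1 X240.111 Y98.941 F2083
G1 X260.712 Y107.474 F2083
G1 X269.245 Y128.075 F2083
M5
G00 X0.000 Y0.000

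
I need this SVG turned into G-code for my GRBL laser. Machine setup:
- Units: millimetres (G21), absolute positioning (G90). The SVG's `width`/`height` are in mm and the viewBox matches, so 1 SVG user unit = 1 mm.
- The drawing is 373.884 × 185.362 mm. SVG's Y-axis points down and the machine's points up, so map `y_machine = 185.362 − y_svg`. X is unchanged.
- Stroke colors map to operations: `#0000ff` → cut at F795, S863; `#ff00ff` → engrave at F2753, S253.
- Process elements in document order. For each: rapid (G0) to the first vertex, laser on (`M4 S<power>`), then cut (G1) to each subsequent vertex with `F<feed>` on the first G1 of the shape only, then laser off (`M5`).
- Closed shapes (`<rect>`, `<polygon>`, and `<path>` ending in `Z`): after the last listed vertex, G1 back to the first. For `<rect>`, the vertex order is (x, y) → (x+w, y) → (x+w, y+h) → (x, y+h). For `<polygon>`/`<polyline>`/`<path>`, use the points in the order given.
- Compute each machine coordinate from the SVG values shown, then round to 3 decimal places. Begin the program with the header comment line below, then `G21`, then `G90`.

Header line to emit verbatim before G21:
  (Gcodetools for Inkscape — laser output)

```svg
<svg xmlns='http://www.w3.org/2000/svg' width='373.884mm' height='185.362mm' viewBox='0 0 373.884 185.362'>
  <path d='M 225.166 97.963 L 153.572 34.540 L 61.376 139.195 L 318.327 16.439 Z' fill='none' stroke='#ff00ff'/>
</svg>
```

(Gcodetools for Inkscape — laser output)
G21
G90
G0 X225.166 Y87.399
M4 S253
G1 X153.572 Y150.822 F2753
G1 X61.376 Y46.167
G1 X318.327 Y168.923
G1 X225.166 Y87.399
M5

1 u = 1 mm; y_m = 185.362 − y.

[1] `<path>` closed polygon, #ff00ff→engrave S253 F2753: (225.166,87.399) → (153.572,150.822) → (61.376,46.167) → (318.327,168.923) → (225.166,87.399) (closed)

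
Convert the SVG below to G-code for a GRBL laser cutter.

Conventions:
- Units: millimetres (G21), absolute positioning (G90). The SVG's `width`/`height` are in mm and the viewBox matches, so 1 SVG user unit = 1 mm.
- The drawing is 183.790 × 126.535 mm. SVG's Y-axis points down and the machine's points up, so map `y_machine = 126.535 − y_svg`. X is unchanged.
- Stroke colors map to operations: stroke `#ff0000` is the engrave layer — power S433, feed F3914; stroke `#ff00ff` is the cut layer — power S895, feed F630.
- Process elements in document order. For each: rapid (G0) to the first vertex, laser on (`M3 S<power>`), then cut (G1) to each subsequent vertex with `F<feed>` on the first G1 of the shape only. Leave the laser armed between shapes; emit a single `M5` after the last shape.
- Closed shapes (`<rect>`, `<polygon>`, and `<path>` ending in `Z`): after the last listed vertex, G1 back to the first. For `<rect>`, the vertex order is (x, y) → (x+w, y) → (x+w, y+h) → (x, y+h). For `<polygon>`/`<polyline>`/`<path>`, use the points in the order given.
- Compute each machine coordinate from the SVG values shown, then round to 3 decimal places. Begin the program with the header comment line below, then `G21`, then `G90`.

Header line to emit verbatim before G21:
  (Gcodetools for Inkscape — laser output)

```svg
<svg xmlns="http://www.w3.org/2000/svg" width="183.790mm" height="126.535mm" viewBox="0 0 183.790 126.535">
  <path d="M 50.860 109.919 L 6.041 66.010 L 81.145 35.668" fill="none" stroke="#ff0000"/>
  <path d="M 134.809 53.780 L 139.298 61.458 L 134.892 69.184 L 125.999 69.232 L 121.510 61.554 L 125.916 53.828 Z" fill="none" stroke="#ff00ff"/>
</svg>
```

(Gcodetools for Inkscape — laser output)
G21
G90
G0 X50.860 Y16.616
M3 S433
G1 X6.041 Y60.525 F3914
G1 X81.145 Y90.867
G0 X134.809 Y72.755
M3 S895
G1 X139.298 Y65.077 F630
G1 X134.892 Y57.351
G1 X125.999 Y57.303
G1 X121.510 Y64.981
G1 X125.916 Y72.707
G1 X134.809 Y72.755
M5

1 u = 1 mm; y_m = 126.535 − y.

[1] `<path>` open polyline, #ff0000→engrave S433 F3914: (50.860,16.616) → (6.041,60.525) → (81.145,90.867)

[2] `<path>` regular polygon, #ff00ff→cut S895 F630: (134.809,72.755) → (139.298,65.077) → (134.892,57.351) → (125.999,57.303) → (121.510,64.981) → (125.916,72.707) → (134.809,72.755) (closed)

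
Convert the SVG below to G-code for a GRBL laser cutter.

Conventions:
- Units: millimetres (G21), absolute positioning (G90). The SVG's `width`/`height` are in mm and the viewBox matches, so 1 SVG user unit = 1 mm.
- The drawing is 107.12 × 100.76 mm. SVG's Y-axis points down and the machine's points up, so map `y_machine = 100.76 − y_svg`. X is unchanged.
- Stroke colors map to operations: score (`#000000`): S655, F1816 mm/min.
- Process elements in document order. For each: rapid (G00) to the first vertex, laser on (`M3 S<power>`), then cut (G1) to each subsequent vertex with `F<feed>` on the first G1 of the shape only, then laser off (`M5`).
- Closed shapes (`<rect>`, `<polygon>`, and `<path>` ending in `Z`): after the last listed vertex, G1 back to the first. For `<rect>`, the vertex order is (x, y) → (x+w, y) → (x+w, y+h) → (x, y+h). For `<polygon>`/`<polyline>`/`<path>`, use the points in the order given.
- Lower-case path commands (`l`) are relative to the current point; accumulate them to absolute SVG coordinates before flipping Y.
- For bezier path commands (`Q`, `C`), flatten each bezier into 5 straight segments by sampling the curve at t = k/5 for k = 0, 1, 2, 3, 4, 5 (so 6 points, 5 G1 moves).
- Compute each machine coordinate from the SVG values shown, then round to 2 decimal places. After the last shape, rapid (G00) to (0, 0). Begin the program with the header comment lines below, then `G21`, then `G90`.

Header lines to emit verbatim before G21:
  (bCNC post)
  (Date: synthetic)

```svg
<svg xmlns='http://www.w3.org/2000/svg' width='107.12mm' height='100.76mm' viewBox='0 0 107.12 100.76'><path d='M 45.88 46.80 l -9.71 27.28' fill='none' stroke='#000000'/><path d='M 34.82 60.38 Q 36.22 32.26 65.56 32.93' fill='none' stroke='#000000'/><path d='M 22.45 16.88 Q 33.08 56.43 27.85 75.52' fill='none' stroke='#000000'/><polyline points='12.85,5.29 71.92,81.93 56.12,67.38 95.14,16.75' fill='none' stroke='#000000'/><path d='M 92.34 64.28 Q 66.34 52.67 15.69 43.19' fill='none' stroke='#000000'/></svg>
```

viewBox `0 0 107.12 100.76` with mm width/height → 1 unit = 1 mm. Flip: y_m = 100.76 − y_svg.

**Shape 1** — `<path>` line segment, stroke `#000000` → score (S655, F1816). Machine vertices: (45.88,53.96) → (36.17,26.68). Open path.

**Shape 2** — `<path>` quadratic bezier, stroke `#000000` → score (S655, F1816). Control points (SVG): P0=(34.82,60.38), P1=(36.22,32.26), P2=(65.56,32.93); sampled at t=k/5. Machine vertices: (34.82,40.38) → (36.50,50.48) → (40.41,58.27) → (46.56,63.76) → (54.94,66.95) → (65.56,67.83). Open path.

**Shape 3** — `<path>` quadratic bezier, stroke `#000000` → score (S655, F1816). Control points (SVG): P0=(22.45,16.88), P1=(33.08,56.43), P2=(27.85,75.52); sampled at t=k/5. Machine vertices: (22.45,83.88) → (26.07,68.88) → (28.42,55.51) → (29.50,43.79) → (29.31,33.69) → (27.85,25.24). Open path.

**Shape 4** — `<polyline>` open polyline, stroke `#000000` → score (S655, F1816). Machine vertices: (12.85,95.47) → (71.92,18.83) → (56.12,33.38) → (95.14,84.01). Open path.

**Shape 5** — `<path>` quadratic bezier, stroke `#000000` → score (S655, F1816). Control points (SVG): P0=(92.34,64.28), P1=(66.34,52.67), P2=(15.69,43.19); sampled at t=k/5. Machine vertices: (92.34,36.48) → (80.95,41.04) → (67.60,45.43) → (52.27,49.65) → (34.96,53.69) → (15.69,57.57). Open path.

(bCNC post)
(Date: synthetic)
G21
G90
G00 X45.88 Y53.96
M3 S655
G1 X36.17 Y26.68 F1816
M5
G00 X34.82 Y40.38
M3 S655
G1 X36.50 Y50.48 F1816
G1 X40.41 Y58.27
G1 X46.56 Y63.76
G1 X54.94 Y66.95
G1 X65.56 Y67.83
M5
G00 X22.45 Y83.88
M3 S655
G1 X26.07 Y68.88 F1816
G1 X28.42 Y55.51
G1 X29.50 Y43.79
G1 X29.31 Y33.69
G1 X27.85 Y25.24
M5
G00 X12.85 Y95.47
M3 S655
G1 X71.92 Y18.83 F1816
G1 X56.12 Y33.38
G1 X95.14 Y84.01
M5
G00 X92.34 Y36.48
M3 S655
G1 X80.95 Y41.04 F1816
G1 X67.60 Y45.43
G1 X52.27 Y49.65
G1 X34.96 Y53.69
G1 X15.69 Y57.57
M5
G00 X0.00 Y0.00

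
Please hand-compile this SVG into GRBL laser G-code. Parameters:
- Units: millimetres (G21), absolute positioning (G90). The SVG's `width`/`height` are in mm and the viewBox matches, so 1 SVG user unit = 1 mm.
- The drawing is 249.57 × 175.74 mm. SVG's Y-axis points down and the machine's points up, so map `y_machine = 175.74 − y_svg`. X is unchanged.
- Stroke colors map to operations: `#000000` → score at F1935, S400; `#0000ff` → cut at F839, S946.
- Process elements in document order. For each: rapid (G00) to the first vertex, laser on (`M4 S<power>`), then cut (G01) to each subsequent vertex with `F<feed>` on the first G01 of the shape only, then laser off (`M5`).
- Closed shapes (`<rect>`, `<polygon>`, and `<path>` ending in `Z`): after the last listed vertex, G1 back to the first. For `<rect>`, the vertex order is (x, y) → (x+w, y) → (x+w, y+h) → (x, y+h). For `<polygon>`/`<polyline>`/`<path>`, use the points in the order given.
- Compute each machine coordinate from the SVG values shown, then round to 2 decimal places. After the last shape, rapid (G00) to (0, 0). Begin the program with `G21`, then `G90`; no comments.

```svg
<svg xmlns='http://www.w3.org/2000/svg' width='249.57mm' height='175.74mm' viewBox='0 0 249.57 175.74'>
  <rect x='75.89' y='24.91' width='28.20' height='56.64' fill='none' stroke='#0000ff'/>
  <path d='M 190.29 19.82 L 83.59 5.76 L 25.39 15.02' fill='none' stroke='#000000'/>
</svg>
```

G21
G90
G00 X75.89 Y150.83
M4 S946
G01 X104.09 Y150.83 F839
G01 X104.09 Y94.19
G01 X75.89 Y94.19
G01 X75.89 Y150.83
M5
G00 X190.29 Y155.92
M4 S400
G01 X83.59 Y169.98 F1935
G01 X25.39 Y160.72
M5
G00 X0.00 Y0.00

1 u = 1 mm; y_m = 175.74 − y.

[1] `<rect>` rectangle, #0000ff→cut S946 F839: (75.89,150.83) → (104.09,150.83) → (104.09,94.19) → (75.89,94.19) → (75.89,150.83) (closed)

[2] `<path>` open polyline, #000000→score S400 F1935: (190.29,155.92) → (83.59,169.98) → (25.39,160.72)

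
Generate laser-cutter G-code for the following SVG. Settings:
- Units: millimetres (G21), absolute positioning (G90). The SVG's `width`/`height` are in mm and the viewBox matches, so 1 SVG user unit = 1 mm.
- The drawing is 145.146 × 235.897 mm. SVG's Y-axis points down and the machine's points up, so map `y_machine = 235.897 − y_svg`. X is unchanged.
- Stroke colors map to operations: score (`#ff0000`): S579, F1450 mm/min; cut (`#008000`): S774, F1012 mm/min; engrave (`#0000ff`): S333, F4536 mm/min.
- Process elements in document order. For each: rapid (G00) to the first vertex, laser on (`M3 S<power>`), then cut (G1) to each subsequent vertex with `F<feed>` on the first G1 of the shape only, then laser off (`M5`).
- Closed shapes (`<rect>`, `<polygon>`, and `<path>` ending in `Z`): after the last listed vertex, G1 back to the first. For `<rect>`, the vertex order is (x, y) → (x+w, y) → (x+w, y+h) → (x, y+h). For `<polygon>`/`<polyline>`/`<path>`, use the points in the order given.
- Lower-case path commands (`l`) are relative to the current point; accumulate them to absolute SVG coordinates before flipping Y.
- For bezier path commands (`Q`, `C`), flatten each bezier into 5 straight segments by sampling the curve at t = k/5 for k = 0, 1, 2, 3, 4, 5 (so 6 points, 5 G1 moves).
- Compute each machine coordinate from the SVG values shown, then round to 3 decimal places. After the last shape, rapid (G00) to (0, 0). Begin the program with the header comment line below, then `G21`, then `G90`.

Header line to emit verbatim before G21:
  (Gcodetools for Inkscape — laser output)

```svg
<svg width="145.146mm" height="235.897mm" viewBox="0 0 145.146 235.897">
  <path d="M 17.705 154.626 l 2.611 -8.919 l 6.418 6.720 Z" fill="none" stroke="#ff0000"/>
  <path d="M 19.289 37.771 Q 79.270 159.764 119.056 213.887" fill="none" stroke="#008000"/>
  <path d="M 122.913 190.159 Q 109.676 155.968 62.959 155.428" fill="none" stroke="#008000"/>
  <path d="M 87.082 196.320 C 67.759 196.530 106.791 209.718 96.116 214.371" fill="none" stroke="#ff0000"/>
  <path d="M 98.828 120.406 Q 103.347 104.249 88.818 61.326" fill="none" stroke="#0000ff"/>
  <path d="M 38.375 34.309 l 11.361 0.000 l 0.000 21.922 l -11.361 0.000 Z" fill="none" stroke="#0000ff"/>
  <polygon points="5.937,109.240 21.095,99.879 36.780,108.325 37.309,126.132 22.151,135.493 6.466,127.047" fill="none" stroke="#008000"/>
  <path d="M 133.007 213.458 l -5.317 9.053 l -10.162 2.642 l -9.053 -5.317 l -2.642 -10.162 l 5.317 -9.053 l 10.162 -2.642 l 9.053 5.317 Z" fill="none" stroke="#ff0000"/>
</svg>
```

(Gcodetools for Inkscape — laser output)
G21
G90
G00 X17.705 Y81.271
M3 S579
G1 X20.316 Y90.190 F1450
G1 X26.734 Y83.470
G1 X17.705 Y81.271
M5
G00 X19.289 Y198.126
M3 S774
G1 X42.474 Y152.044 F1012
G1 X64.043 Y111.391
G1 X83.996 Y76.168
G1 X102.334 Y46.374
G1 X119.056 Y22.010
M5
G00 X122.913 Y45.738
M3 S774
G1 X116.279 Y58.068 F1012
G1 X106.967 Y67.707
G1 X94.976 Y74.653
G1 X80.307 Y78.907
G1 X62.959 Y80.469
M5
G00 X87.082 Y39.577
M3 S579
G1 X81.626 Y38.066 F1450
G1 X84.989 Y34.472
G1 X91.983 Y29.830
G1 X97.421 Y25.170
G1 X96.116 Y21.526
M5
G00 X98.828 Y115.491
M3 S333
G1 X99.874 Y123.024 F4536
G1 X99.396 Y132.699
G1 X97.394 Y144.515
G1 X93.868 Y158.472
G1 X88.818 Y174.571
M5
G00 X38.375 Y201.588
M3 S333
G1 X49.736 Y201.588 F4536
G1 X49.736 Y179.666
G1 X38.375 Y179.666
G1 X38.375 Y201.588
M5
G00 X5.937 Y126.657
M3 S774
G1 X21.095 Y136.018 F1012
G1 X36.780 Y127.572
G1 X37.309 Y109.765
G1 X22.151 Y100.404
G1 X6.466 Y108.850
G1 X5.937 Y126.657
M5
G00 X133.007 Y22.439
M3 S579
G1 X127.690 Y13.386 F1450
G1 X117.528 Y10.744
G1 X108.475 Y16.061
G1 X105.833 Y26.223
G1 X111.150 Y35.276
G1 X121.312 Y37.918
G1 X130.365 Y32.601
G1 X133.007 Y22.439
M5
G00 X0.000 Y0.000

Since the viewBox matches the mm dimensions, user units are millimetres directly. The only transform is the Y-flip y_m = 235.897 − y_svg.

Shape 1 is a regular polygon drawn with `<path>`. Its stroke #ff0000 means score at S579, F1450. After flipping Y the toolpath is (17.705,81.271) → (20.316,90.190) → (26.734,83.470) → (17.705,81.271), returning to the start.

Shape 2 is a quadratic bezier drawn with `<path>`. Its stroke #008000 means cut at S774, F1012. After flipping Y the toolpath is (19.289,198.126) → (42.474,152.044) → (64.043,111.391) → (83.996,76.168) → (102.334,46.374) → (119.056,22.010).

Shape 3 is a quadratic bezier drawn with `<path>`. Its stroke #008000 means cut at S774, F1012. After flipping Y the toolpath is (122.913,45.738) → (116.279,58.068) → (106.967,67.707) → (94.976,74.653) → (80.307,78.907) → (62.959,80.469).

Shape 4 is a cubic bezier drawn with `<path>`. Its stroke #ff0000 means score at S579, F1450. After flipping Y the toolpath is (87.082,39.577) → (81.626,38.066) → (84.989,34.472) → (91.983,29.830) → (97.421,25.170) → (96.116,21.526).

Shape 5 is a quadratic bezier drawn with `<path>`. Its stroke #0000ff means engrave at S333, F4536. After flipping Y the toolpath is (98.828,115.491) → (99.874,123.024) → (99.396,132.699) → (97.394,144.515) → (93.868,158.472) → (88.818,174.571).

Shape 6 is a rectangle drawn with `<path>`. Its stroke #0000ff means engrave at S333, F4536. After flipping Y the toolpath is (38.375,201.588) → (49.736,201.588) → (49.736,179.666) → (38.375,179.666) → (38.375,201.588), returning to the start.

Shape 7 is a regular polygon drawn with `<polygon>`. Its stroke #008000 means cut at S774, F1012. After flipping Y the toolpath is (5.937,126.657) → (21.095,136.018) → (36.780,127.572) → (37.309,109.765) → (22.151,100.404) → (6.466,108.850) → (5.937,126.657), returning to the start.

Shape 8 is a regular polygon drawn with `<path>`. Its stroke #ff0000 means score at S579, F1450. After flipping Y the toolpath is (133.007,22.439) → (127.690,13.386) → (117.528,10.744) → (108.475,16.061) → (105.833,26.223) → (111.150,35.276) → (121.312,37.918) → (130.365,32.601) → (133.007,22.439), returning to the start.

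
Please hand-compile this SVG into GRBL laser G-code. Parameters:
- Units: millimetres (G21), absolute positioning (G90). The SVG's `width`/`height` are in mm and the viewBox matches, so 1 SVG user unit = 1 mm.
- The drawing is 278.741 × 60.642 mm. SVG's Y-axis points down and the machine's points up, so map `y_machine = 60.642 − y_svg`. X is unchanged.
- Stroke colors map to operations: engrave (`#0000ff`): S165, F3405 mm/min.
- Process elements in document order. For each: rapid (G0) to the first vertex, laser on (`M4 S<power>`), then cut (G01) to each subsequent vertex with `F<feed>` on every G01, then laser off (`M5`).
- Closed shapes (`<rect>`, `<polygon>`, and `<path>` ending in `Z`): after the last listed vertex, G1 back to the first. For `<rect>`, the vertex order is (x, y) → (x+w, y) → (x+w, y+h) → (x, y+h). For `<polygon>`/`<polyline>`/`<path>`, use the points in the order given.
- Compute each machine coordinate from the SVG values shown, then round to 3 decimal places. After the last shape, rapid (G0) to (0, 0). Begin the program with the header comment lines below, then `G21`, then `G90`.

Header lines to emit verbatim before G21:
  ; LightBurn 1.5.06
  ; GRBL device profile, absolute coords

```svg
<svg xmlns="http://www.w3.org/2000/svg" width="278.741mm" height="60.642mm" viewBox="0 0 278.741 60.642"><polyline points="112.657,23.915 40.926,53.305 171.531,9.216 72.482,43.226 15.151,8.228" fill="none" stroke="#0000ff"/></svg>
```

Since the viewBox matches the mm dimensions, user units are millimetres directly. The only transform is the Y-flip y_m = 60.642 − y_svg.

Shape 1 is a open polyline drawn with `<polyline>`. Its stroke #0000ff means engrave at S165, F3405. After flipping Y the toolpath is (112.657,36.727) → (40.926,7.337) → (171.531,51.426) → (72.482,17.416) → (15.151,52.414).

; LightBurn 1.5.06
; GRBL device profile, absolute coords
G21
G90
G0 X112.657 Y36.727
M4 S165
G01 X40.926 Y7.337 F3405
G01 X171.531 Y51.426 F3405
G01 X72.482 Y17.416 F3405
G01 X15.151 Y52.414 F3405
M5
G0 X0.000 Y0.000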